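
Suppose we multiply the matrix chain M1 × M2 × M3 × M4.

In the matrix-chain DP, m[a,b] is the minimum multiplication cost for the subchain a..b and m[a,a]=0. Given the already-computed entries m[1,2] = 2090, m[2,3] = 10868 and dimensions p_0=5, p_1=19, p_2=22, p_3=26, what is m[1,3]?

4950

m[1,3] = min over k∈[1,2] of m[1,k]+m[k+1,3]+p_{0}·p_k·p_{3}.
k=1: 0 + 10868 + 5·19·26 = 13338; k=2: 2090 + 0 + 5·22·26 = 4950.
Minimum: 4950 at k=2.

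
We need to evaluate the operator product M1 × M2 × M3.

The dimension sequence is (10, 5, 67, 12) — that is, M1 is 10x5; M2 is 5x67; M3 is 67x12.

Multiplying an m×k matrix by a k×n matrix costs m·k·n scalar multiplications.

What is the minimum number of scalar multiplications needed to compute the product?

Order (M1 × (M2 × M3)): (M2 × M3): 5×67 by 67×12 → 5×12, cost 5·67·12 = 4020; (M1 × (M2 × M3)): 10×5 by 5×12 → 10×12, cost 10·5·12 = 600; cumulative 4620. Total 4620.
Order ((M1 × M2) × M3): (M1 × M2): 10×5 by 5×67 → 10×67, cost 10·5·67 = 3350; ((M1 × M2) × M3): 10×67 by 67×12 → 10×12, cost 10·67·12 = 8040; cumulative 11390. Total 11390.
Minimum: 4620.

4620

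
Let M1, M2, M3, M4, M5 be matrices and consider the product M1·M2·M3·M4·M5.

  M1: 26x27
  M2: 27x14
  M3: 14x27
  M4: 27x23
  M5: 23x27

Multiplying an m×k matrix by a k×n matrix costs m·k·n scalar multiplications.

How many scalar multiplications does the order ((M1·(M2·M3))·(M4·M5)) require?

(M2·M3): 27×14 by 14×27 → 27×27, cost 27·14·27 = 10206
(M1·(M2·M3)): 26×27 by 27×27 → 26×27, cost 26·27·27 = 18954; cumulative 29160
(M4·M5): 27×23 by 23×27 → 27×27, cost 27·23·27 = 16767
((M1·(M2·M3))·(M4·M5)): 26×27 by 27×27 → 26×27, cost 26·27·27 = 18954; cumulative 64881
Total: 64881 scalar multiplications.

64881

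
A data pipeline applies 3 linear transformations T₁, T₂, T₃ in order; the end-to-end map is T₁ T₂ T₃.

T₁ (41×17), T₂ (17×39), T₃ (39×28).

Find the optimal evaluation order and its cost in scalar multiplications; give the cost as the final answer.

(T₁ (T₂ T₃)): cost 38080.
((T₁ T₂) T₃): cost 71955.
Optimal: (T₁ (T₂ T₃)) with cost 38080.

38080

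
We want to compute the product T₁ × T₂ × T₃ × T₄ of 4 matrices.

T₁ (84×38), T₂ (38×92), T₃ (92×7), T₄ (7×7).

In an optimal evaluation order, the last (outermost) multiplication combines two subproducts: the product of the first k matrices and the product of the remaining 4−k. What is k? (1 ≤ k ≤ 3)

1

Adjacent pairs: T₁T₂ = 84·38·92 = 293664; T₂T₃ = 38·92·7 = 24472; T₃T₄ = 92·7·7 = 4508.
Length 3: T₁..T₃: k=1: 0+24472+84·38·7=46816; k=2: 293664+0+84·92·7=347760 → min 46816 | T₂..T₄: k=2: 0+4508+38·92·7=28980; k=3: 24472+0+38·7·7=26334 → min 26334.
Top-level splits: k=1: (T₁..T₁)·(T₂..T₄) → 0+26334+84·38·7 = 48678; k=2: (T₁..T₂)·(T₃..T₄) → 293664+4508+84·92·7 = 352268; k=3: (T₁..T₃)·(T₄..T₄) → 46816+0+84·7·7 = 50932.
Best split is after T₁, i.e. k = 1.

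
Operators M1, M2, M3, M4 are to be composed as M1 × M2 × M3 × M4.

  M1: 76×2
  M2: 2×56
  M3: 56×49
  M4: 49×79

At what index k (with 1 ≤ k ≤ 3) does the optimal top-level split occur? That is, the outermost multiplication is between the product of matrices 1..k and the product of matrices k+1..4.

1

Adjacent pairs: M1M2 = 76·2·56 = 8512; M2M3 = 2·56·49 = 5488; M3M4 = 56·49·79 = 216776.
Length 3: M1..M3: k=1: 0+5488+76·2·49=12936; k=2: 8512+0+76·56·49=217056 → min 12936 | M2..M4: k=2: 0+216776+2·56·79=225624; k=3: 5488+0+2·49·79=13230 → min 13230.
Top-level splits: k=1: (M1..M1)·(M2..M4) → 0+13230+76·2·79 = 25238; k=2: (M1..M2)·(M3..M4) → 8512+216776+76·56·79 = 561512; k=3: (M1..M3)·(M4..M4) → 12936+0+76·49·79 = 307132.
Best split is after M1, i.e. k = 1.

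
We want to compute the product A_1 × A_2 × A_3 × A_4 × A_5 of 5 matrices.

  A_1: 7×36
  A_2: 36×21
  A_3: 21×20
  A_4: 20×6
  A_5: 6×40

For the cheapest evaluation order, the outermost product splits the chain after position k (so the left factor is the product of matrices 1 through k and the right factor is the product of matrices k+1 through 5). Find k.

4

Adjacent pairs: A_1A_2 = 7·36·21 = 5292; A_2A_3 = 36·21·20 = 15120; A_3A_4 = 21·20·6 = 2520; A_4A_5 = 20·6·40 = 4800.
Length 3: A_1..A_3: k=1: 0+15120+7·36·20=20160; k=2: 5292+0+7·21·20=8232 → min 8232 | A_2..A_4: k=2: 0+2520+36·21·6=7056; k=3: 15120+0+36·20·6=19440 → min 7056 | A_3..A_5: k=3: 0+4800+21·20·40=21600; k=4: 2520+0+21·6·40=7560 → min 7560.
Length 4: A_1..A_4: k=1: 0+7056+7·36·6=8568; k=2: 5292+2520+7·21·6=8694; k=3: 8232+0+7·20·6=9072 → min 8568 | A_2..A_5: k=2: 0+7560+36·21·40=37800; k=3: 15120+4800+36·20·40=48720; k=4: 7056+0+36·6·40=15696 → min 15696.
Top-level splits: k=1: (A_1..A_1)·(A_2..A_5) → 0+15696+7·36·40 = 25776; k=2: (A_1..A_2)·(A_3..A_5) → 5292+7560+7·21·40 = 18732; k=3: (A_1..A_3)·(A_4..A_5) → 8232+4800+7·20·40 = 18632; k=4: (A_1..A_4)·(A_5..A_5) → 8568+0+7·6·40 = 10248.
Best split is after A_4, i.e. k = 4.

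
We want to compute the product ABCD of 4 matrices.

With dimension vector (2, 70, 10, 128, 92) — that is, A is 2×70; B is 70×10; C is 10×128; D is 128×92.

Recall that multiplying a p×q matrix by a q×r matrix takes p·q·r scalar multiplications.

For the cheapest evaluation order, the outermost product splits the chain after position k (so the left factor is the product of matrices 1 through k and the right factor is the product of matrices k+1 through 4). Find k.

3

Adjacent pairs: AB = 2·70·10 = 1400; BC = 70·10·128 = 89600; CD = 10·128·92 = 117760.
Length 3: A..C: k=1: 0+89600+2·70·128=107520; k=2: 1400+0+2·10·128=3960 → min 3960 | B..D: k=2: 0+117760+70·10·92=182160; k=3: 89600+0+70·128·92=913920 → min 182160.
Top-level splits: k=1: (A..A)·(B..D) → 0+182160+2·70·92 = 195040; k=2: (A..B)·(C..D) → 1400+117760+2·10·92 = 121000; k=3: (A..C)·(D..D) → 3960+0+2·128·92 = 27512.
Best split is after C, i.e. k = 3.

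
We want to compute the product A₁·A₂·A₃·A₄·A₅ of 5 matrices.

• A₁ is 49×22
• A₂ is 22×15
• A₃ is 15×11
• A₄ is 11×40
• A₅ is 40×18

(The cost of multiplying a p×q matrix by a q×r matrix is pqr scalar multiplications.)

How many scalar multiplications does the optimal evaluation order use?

Adjacent pairs: A₁A₂ = 49·22·15 = 16170; A₂A₃ = 22·15·11 = 3630; A₃A₄ = 15·11·40 = 6600; A₄A₅ = 11·40·18 = 7920.
Length 3: A₁..A₃: k=1: 0+3630+49·22·11=15488; k=2: 16170+0+49·15·11=24255 → min 15488 | A₂..A₄: k=2: 0+6600+22·15·40=19800; k=3: 3630+0+22·11·40=13310 → min 13310 | A₃..A₅: k=3: 0+7920+15·11·18=10890; k=4: 6600+0+15·40·18=17400 → min 10890.
Length 4: A₁..A₄: k=1: 0+13310+49·22·40=56430; k=2: 16170+6600+49·15·40=52170; k=3: 15488+0+49·11·40=37048 → min 37048 | A₂..A₅: k=2: 0+10890+22·15·18=16830; k=3: 3630+7920+22·11·18=15906; k=4: 13310+0+22·40·18=29150 → min 15906.
Length 5: A₁..A₅: k=1: 0+15906+49·22·18=35310; k=2: 16170+10890+49·15·18=40290; k=3: 15488+7920+49·11·18=33110; k=4: 37048+0+49·40·18=72328 → min 33110.
Optimal order: ((A₁·(A₂·A₃))·(A₄·A₅)) with cost 33110.

33110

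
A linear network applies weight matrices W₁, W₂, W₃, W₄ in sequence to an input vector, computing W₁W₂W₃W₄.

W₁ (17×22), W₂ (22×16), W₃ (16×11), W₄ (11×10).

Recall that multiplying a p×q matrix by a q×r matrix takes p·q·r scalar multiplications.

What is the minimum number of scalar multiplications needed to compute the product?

9020

Adjacent pairs: W₁W₂ = 17·22·16 = 5984; W₂W₃ = 22·16·11 = 3872; W₃W₄ = 16·11·10 = 1760.
Length 3: W₁..W₃: k=1: 0+3872+17·22·11=7986; k=2: 5984+0+17·16·11=8976 → min 7986 | W₂..W₄: k=2: 0+1760+22·16·10=5280; k=3: 3872+0+22·11·10=6292 → min 5280.
Length 4: W₁..W₄: k=1: 0+5280+17·22·10=9020; k=2: 5984+1760+17·16·10=10464; k=3: 7986+0+17·11·10=9856 → min 9020.
Optimal order: (W₁(W₂(W₃W₄))) with cost 9020.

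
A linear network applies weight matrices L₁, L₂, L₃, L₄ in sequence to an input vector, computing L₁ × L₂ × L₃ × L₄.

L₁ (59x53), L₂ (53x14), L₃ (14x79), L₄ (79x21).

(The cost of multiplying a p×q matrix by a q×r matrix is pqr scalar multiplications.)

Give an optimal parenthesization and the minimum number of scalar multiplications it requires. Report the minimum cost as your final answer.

84350

Adjacent pairs: L₁L₂ = 59·53·14 = 43778; L₂L₃ = 53·14·79 = 58618; L₃L₄ = 14·79·21 = 23226.
Length 3: L₁..L₃: k=1: 0+58618+59·53·79=305651; k=2: 43778+0+59·14·79=109032 → min 109032 | L₂..L₄: k=2: 0+23226+53·14·21=38808; k=3: 58618+0+53·79·21=146545 → min 38808.
Length 4: L₁..L₄: k=1: 0+38808+59·53·21=104475; k=2: 43778+23226+59·14·21=84350; k=3: 109032+0+59·79·21=206913 → min 84350.
Optimal parenthesization: ((L₁ × L₂) × (L₃ × L₄)) with cost 84350.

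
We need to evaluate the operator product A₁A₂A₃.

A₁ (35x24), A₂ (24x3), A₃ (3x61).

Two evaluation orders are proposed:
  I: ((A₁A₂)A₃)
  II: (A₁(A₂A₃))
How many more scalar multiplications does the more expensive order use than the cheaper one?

Order I = ((A₁A₂)A₃): (A₁A₂): 35×24 by 24×3 → 35×3, cost 35·24·3 = 2520; ((A₁A₂)A₃): 35×3 by 3×61 → 35×61, cost 35·3·61 = 6405; cumulative 8925. Total 8925.
Order II = (A₁(A₂A₃)): (A₂A₃): 24×3 by 3×61 → 24×61, cost 24·3·61 = 4392; (A₁(A₂A₃)): 35×24 by 24×61 → 35×61, cost 35·24·61 = 51240; cumulative 55632. Total 55632.
Difference: |8925 − 55632| = 46707.

46707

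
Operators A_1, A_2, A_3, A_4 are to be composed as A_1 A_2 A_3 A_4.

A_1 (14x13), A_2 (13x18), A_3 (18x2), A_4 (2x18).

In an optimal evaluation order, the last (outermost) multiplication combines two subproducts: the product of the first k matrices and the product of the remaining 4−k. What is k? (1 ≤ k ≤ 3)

Adjacent pairs: A_1A_2 = 14·13·18 = 3276; A_2A_3 = 13·18·2 = 468; A_3A_4 = 18·2·18 = 648.
Length 3: A_1..A_3: k=1: 0+468+14·13·2=832; k=2: 3276+0+14·18·2=3780 → min 832 | A_2..A_4: k=2: 0+648+13·18·18=4860; k=3: 468+0+13·2·18=936 → min 936.
Top-level splits: k=1: (A_1..A_1)·(A_2..A_4) → 0+936+14·13·18 = 4212; k=2: (A_1..A_2)·(A_3..A_4) → 3276+648+14·18·18 = 8460; k=3: (A_1..A_3)·(A_4..A_4) → 832+0+14·2·18 = 1336.
Best split is after A_3, i.e. k = 3.

3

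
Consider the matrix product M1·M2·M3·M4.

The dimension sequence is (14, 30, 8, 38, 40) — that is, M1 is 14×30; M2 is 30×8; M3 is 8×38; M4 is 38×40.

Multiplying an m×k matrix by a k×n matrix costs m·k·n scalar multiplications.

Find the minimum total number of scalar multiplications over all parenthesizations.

20000

Adjacent pairs: M1M2 = 14·30·8 = 3360; M2M3 = 30·8·38 = 9120; M3M4 = 8·38·40 = 12160.
Length 3: M1..M3: k=1: 0+9120+14·30·38=25080; k=2: 3360+0+14·8·38=7616 → min 7616 | M2..M4: k=2: 0+12160+30·8·40=21760; k=3: 9120+0+30·38·40=54720 → min 21760.
Length 4: M1..M4: k=1: 0+21760+14·30·40=38560; k=2: 3360+12160+14·8·40=20000; k=3: 7616+0+14·38·40=28896 → min 20000.
Optimal order: ((M1·M2)·(M3·M4)) with cost 20000.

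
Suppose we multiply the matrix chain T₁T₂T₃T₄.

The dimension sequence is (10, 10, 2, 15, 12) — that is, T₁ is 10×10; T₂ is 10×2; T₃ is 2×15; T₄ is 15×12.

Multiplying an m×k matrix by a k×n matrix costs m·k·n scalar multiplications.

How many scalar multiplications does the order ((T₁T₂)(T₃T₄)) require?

800

(T₁T₂): 10×10 by 10×2 → 10×2, cost 10·10·2 = 200
(T₃T₄): 2×15 by 15×12 → 2×12, cost 2·15·12 = 360
((T₁T₂)(T₃T₄)): 10×2 by 2×12 → 10×12, cost 10·2·12 = 240; cumulative 800
Total: 800 scalar multiplications.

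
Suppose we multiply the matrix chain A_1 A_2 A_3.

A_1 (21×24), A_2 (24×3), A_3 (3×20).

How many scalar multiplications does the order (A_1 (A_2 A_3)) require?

11520

(A_2 A_3): 24×3 by 3×20 → 24×20, cost 24·3·20 = 1440
(A_1 (A_2 A_3)): 21×24 by 24×20 → 21×20, cost 21·24·20 = 10080; cumulative 11520
Total: 11520 scalar multiplications.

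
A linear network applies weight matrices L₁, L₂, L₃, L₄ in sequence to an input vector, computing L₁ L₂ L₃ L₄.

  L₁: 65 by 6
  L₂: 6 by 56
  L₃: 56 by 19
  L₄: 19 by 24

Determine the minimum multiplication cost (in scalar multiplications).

18480

Adjacent pairs: L₁L₂ = 65·6·56 = 21840; L₂L₃ = 6·56·19 = 6384; L₃L₄ = 56·19·24 = 25536.
Length 3: L₁..L₃: k=1: 0+6384+65·6·19=13794; k=2: 21840+0+65·56·19=91000 → min 13794 | L₂..L₄: k=2: 0+25536+6·56·24=33600; k=3: 6384+0+6·19·24=9120 → min 9120.
Length 4: L₁..L₄: k=1: 0+9120+65·6·24=18480; k=2: 21840+25536+65·56·24=134736; k=3: 13794+0+65·19·24=43434 → min 18480.
Optimal order: (L₁ ((L₂ L₃) L₄)) with cost 18480.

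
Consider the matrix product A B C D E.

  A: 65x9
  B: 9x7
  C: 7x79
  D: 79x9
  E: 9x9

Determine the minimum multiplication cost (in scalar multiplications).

Adjacent pairs: AB = 65·9·7 = 4095; BC = 9·7·79 = 4977; CD = 7·79·9 = 4977; DE = 79·9·9 = 6399.
Length 3: A..C: k=1: 0+4977+65·9·79=51192; k=2: 4095+0+65·7·79=40040 → min 40040 | B..D: k=2: 0+4977+9·7·9=5544; k=3: 4977+0+9·79·9=11376 → min 5544 | C..E: k=3: 0+6399+7·79·9=11376; k=4: 4977+0+7·9·9=5544 → min 5544.
Length 4: A..D: k=1: 0+5544+65·9·9=10809; k=2: 4095+4977+65·7·9=13167; k=3: 40040+0+65·79·9=86255 → min 10809 | B..E: k=2: 0+5544+9·7·9=6111; k=3: 4977+6399+9·79·9=17775; k=4: 5544+0+9·9·9=6273 → min 6111.
Length 5: A..E: k=1: 0+6111+65·9·9=11376; k=2: 4095+5544+65·7·9=13734; k=3: 40040+6399+65·79·9=92654; k=4: 10809+0+65·9·9=16074 → min 11376.
Optimal order: (A (B ((C D) E))) with cost 11376.

11376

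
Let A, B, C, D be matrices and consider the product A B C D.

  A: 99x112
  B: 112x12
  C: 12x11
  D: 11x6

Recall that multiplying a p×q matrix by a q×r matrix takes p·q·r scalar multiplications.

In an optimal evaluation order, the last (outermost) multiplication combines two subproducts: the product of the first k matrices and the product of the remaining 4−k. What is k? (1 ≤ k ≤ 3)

Adjacent pairs: AB = 99·112·12 = 133056; BC = 112·12·11 = 14784; CD = 12·11·6 = 792.
Length 3: A..C: k=1: 0+14784+99·112·11=136752; k=2: 133056+0+99·12·11=146124 → min 136752 | B..D: k=2: 0+792+112·12·6=8856; k=3: 14784+0+112·11·6=22176 → min 8856.
Top-level splits: k=1: (A..A)·(B..D) → 0+8856+99·112·6 = 75384; k=2: (A..B)·(C..D) → 133056+792+99·12·6 = 140976; k=3: (A..C)·(D..D) → 136752+0+99·11·6 = 143286.
Best split is after A, i.e. k = 1.

1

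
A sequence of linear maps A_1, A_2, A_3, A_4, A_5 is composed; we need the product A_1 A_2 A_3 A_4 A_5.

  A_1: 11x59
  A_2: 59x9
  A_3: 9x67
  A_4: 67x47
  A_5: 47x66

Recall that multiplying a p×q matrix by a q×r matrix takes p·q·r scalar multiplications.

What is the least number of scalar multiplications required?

Adjacent pairs: A_1A_2 = 11·59·9 = 5841; A_2A_3 = 59·9·67 = 35577; A_3A_4 = 9·67·47 = 28341; A_4A_5 = 67·47·66 = 207834.
Length 3: A_1..A_3: k=1: 0+35577+11·59·67=79060; k=2: 5841+0+11·9·67=12474 → min 12474 | A_2..A_4: k=2: 0+28341+59·9·47=53298; k=3: 35577+0+59·67·47=221368 → min 53298 | A_3..A_5: k=3: 0+207834+9·67·66=247632; k=4: 28341+0+9·47·66=56259 → min 56259.
Length 4: A_1..A_4: k=1: 0+53298+11·59·47=83801; k=2: 5841+28341+11·9·47=38835; k=3: 12474+0+11·67·47=47113 → min 38835 | A_2..A_5: k=2: 0+56259+59·9·66=91305; k=3: 35577+207834+59·67·66=504309; k=4: 53298+0+59·47·66=236316 → min 91305.
Length 5: A_1..A_5: k=1: 0+91305+11·59·66=134139; k=2: 5841+56259+11·9·66=68634; k=3: 12474+207834+11·67·66=268950; k=4: 38835+0+11·47·66=72957 → min 68634.
Optimal order: ((A_1 A_2) ((A_3 A_4) A_5)) with cost 68634.

68634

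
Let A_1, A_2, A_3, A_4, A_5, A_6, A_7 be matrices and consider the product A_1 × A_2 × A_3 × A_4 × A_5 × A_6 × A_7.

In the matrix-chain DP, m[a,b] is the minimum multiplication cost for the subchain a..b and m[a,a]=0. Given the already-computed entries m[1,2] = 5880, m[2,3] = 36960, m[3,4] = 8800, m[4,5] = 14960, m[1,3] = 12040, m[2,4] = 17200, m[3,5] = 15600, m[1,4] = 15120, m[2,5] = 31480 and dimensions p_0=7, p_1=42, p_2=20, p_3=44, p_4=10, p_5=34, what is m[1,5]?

17500

m[1,5] = min over k∈[1,4] of m[1,k]+m[k+1,5]+p_{0}·p_k·p_{5}.
k=1: 0 + 31480 + 7·42·34 = 41476; k=2: 5880 + 15600 + 7·20·34 = 26240; k=3: 12040 + 14960 + 7·44·34 = 37472; k=4: 15120 + 0 + 7·10·34 = 17500.
Minimum: 17500 at k=4.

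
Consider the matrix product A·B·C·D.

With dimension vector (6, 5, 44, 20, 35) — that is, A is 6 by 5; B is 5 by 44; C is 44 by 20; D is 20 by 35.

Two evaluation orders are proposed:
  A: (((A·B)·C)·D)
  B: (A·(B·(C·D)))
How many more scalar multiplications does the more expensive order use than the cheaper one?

Order A = (((A·B)·C)·D): (A·B): 6×5 by 5×44 → 6×44, cost 6·5·44 = 1320; ((A·B)·C): 6×44 by 44×20 → 6×20, cost 6·44·20 = 5280; cumulative 6600; (((A·B)·C)·D): 6×20 by 20×35 → 6×35, cost 6·20·35 = 4200; cumulative 10800. Total 10800.
Order B = (A·(B·(C·D))): (C·D): 44×20 by 20×35 → 44×35, cost 44·20·35 = 30800; (B·(C·D)): 5×44 by 44×35 → 5×35, cost 5·44·35 = 7700; cumulative 38500; (A·(B·(C·D))): 6×5 by 5×35 → 6×35, cost 6·5·35 = 1050; cumulative 39550. Total 39550.
Difference: |10800 − 39550| = 28750.

28750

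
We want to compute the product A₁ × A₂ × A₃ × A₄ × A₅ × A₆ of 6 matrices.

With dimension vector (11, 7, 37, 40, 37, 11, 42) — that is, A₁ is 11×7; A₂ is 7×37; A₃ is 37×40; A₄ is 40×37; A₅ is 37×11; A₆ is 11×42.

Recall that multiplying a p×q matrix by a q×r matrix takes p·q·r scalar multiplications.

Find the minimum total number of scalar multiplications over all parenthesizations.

Adjacent pairs: A₁A₂ = 11·7·37 = 2849; A₂A₃ = 7·37·40 = 10360; A₃A₄ = 37·40·37 = 54760; A₄A₅ = 40·37·11 = 16280; A₅A₆ = 37·11·42 = 17094.
Length 3: A₁..A₃: k=1: 0+10360+11·7·40=13440; k=2: 2849+0+11·37·40=19129 → min 13440 | A₂..A₄: k=2: 0+54760+7·37·37=64343; k=3: 10360+0+7·40·37=20720 → min 20720 | A₃..A₅: k=3: 0+16280+37·40·11=32560; k=4: 54760+0+37·37·11=69819 → min 32560 | A₄..A₆: k=4: 0+17094+40·37·42=79254; k=5: 16280+0+40·11·42=34760 → min 34760.
Length 4: A₁..A₄: k=1: 0+20720+11·7·37=23569; k=2: 2849+54760+11·37·37=72668; k=3: 13440+0+11·40·37=29720 → min 23569 | A₂..A₅: k=2: 0+32560+7·37·11=35409; k=3: 10360+16280+7·40·11=29720; k=4: 20720+0+7·37·11=23569 → min 23569 | A₃..A₆: k=3: 0+34760+37·40·42=96920; k=4: 54760+17094+37·37·42=129352; k=5: 32560+0+37·11·42=49654 → min 49654.
Length 5: A₁..A₅: k=1: 0+23569+11·7·11=24416; k=2: 2849+32560+11·37·11=39886; k=3: 13440+16280+11·40·11=34560; k=4: 23569+0+11·37·11=28046 → min 24416 | A₂..A₆: k=2: 0+49654+7·37·42=60532; k=3: 10360+34760+7·40·42=56880; k=4: 20720+17094+7·37·42=48692; k=5: 23569+0+7·11·42=26803 → min 26803.
Length 6: A₁..A₆: k=1: 0+26803+11·7·42=30037; k=2: 2849+49654+11·37·42=69597; k=3: 13440+34760+11·40·42=66680; k=4: 23569+17094+11·37·42=57757; k=5: 24416+0+11·11·42=29498 → min 29498.
Optimal order: ((A₁ × (((A₂ × A₃) × A₄) × A₅)) × A₆) with cost 29498.

29498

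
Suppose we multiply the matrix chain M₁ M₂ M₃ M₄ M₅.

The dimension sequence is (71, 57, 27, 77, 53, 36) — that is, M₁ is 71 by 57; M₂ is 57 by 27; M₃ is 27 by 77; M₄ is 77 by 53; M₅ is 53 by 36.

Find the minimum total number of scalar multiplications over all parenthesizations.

Adjacent pairs: M₁M₂ = 71·57·27 = 109269; M₂M₃ = 57·27·77 = 118503; M₃M₄ = 27·77·53 = 110187; M₄M₅ = 77·53·36 = 146916.
Length 3: M₁..M₃: k=1: 0+118503+71·57·77=430122; k=2: 109269+0+71·27·77=256878 → min 256878 | M₂..M₄: k=2: 0+110187+57·27·53=191754; k=3: 118503+0+57·77·53=351120 → min 191754 | M₃..M₅: k=3: 0+146916+27·77·36=221760; k=4: 110187+0+27·53·36=161703 → min 161703.
Length 4: M₁..M₄: k=1: 0+191754+71·57·53=406245; k=2: 109269+110187+71·27·53=321057; k=3: 256878+0+71·77·53=546629 → min 321057 | M₂..M₅: k=2: 0+161703+57·27·36=217107; k=3: 118503+146916+57·77·36=423423; k=4: 191754+0+57·53·36=300510 → min 217107.
Length 5: M₁..M₅: k=1: 0+217107+71·57·36=362799; k=2: 109269+161703+71·27·36=339984; k=3: 256878+146916+71·77·36=600606; k=4: 321057+0+71·53·36=456525 → min 339984.
Optimal order: ((M₁ M₂) ((M₃ M₄) M₅)) with cost 339984.

339984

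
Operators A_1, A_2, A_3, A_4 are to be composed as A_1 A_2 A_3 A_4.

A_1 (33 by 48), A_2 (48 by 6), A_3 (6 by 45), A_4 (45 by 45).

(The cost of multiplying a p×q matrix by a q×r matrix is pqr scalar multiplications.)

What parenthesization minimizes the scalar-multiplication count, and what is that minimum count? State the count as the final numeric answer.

30564

Adjacent pairs: A_1A_2 = 33·48·6 = 9504; A_2A_3 = 48·6·45 = 12960; A_3A_4 = 6·45·45 = 12150.
Length 3: A_1..A_3: k=1: 0+12960+33·48·45=84240; k=2: 9504+0+33·6·45=18414 → min 18414 | A_2..A_4: k=2: 0+12150+48·6·45=25110; k=3: 12960+0+48·45·45=110160 → min 25110.
Length 4: A_1..A_4: k=1: 0+25110+33·48·45=96390; k=2: 9504+12150+33·6·45=30564; k=3: 18414+0+33·45·45=85239 → min 30564.
Optimal parenthesization: ((A_1 A_2) (A_3 A_4)) with cost 30564.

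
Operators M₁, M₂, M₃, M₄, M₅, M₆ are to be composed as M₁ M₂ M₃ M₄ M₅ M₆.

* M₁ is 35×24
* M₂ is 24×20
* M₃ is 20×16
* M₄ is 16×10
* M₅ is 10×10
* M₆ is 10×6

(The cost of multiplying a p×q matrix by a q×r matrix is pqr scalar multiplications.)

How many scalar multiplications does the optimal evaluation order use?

11400

Adjacent pairs: M₁M₂ = 35·24·20 = 16800; M₂M₃ = 24·20·16 = 7680; M₃M₄ = 20·16·10 = 3200; M₄M₅ = 16·10·10 = 1600; M₅M₆ = 10·10·6 = 600.
Length 3: M₁..M₃: k=1: 0+7680+35·24·16=21120; k=2: 16800+0+35·20·16=28000 → min 21120 | M₂..M₄: k=2: 0+3200+24·20·10=8000; k=3: 7680+0+24·16·10=11520 → min 8000 | M₃..M₅: k=3: 0+1600+20·16·10=4800; k=4: 3200+0+20·10·10=5200 → min 4800 | M₄..M₆: k=4: 0+600+16·10·6=1560; k=5: 1600+0+16·10·6=2560 → min 1560.
Length 4: M₁..M₄: k=1: 0+8000+35·24·10=16400; k=2: 16800+3200+35·20·10=27000; k=3: 21120+0+35·16·10=26720 → min 16400 | M₂..M₅: k=2: 0+4800+24·20·10=9600; k=3: 7680+1600+24·16·10=13120; k=4: 8000+0+24·10·10=10400 → min 9600 | M₃..M₆: k=3: 0+1560+20·16·6=3480; k=4: 3200+600+20·10·6=5000; k=5: 4800+0+20·10·6=6000 → min 3480.
Length 5: M₁..M₅: k=1: 0+9600+35·24·10=18000; k=2: 16800+4800+35·20·10=28600; k=3: 21120+1600+35·16·10=28320; k=4: 16400+0+35·10·10=19900 → min 18000 | M₂..M₆: k=2: 0+3480+24·20·6=6360; k=3: 7680+1560+24·16·6=11544; k=4: 8000+600+24·10·6=10040; k=5: 9600+0+24·10·6=11040 → min 6360.
Length 6: M₁..M₆: k=1: 0+6360+35·24·6=11400; k=2: 16800+3480+35·20·6=24480; k=3: 21120+1560+35·16·6=26040; k=4: 16400+600+35·10·6=19100; k=5: 18000+0+35·10·6=20100 → min 11400.
Optimal order: (M₁ (M₂ (M₃ (M₄ (M₅ M₆))))) with cost 11400.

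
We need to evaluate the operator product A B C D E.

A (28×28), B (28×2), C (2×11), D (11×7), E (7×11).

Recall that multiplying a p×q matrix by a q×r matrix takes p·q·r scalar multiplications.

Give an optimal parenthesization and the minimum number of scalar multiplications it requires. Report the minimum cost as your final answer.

2492

Adjacent pairs: AB = 28·28·2 = 1568; BC = 28·2·11 = 616; CD = 2·11·7 = 154; DE = 11·7·11 = 847.
Length 3: A..C: k=1: 0+616+28·28·11=9240; k=2: 1568+0+28·2·11=2184 → min 2184 | B..D: k=2: 0+154+28·2·7=546; k=3: 616+0+28·11·7=2772 → min 546 | C..E: k=3: 0+847+2·11·11=1089; k=4: 154+0+2·7·11=308 → min 308.
Length 4: A..D: k=1: 0+546+28·28·7=6034; k=2: 1568+154+28·2·7=2114; k=3: 2184+0+28·11·7=4340 → min 2114 | B..E: k=2: 0+308+28·2·11=924; k=3: 616+847+28·11·11=4851; k=4: 546+0+28·7·11=2702 → min 924.
Length 5: A..E: k=1: 0+924+28·28·11=9548; k=2: 1568+308+28·2·11=2492; k=3: 2184+847+28·11·11=6419; k=4: 2114+0+28·7·11=4270 → min 2492.
Optimal parenthesization: ((A B) ((C D) E)) with cost 2492.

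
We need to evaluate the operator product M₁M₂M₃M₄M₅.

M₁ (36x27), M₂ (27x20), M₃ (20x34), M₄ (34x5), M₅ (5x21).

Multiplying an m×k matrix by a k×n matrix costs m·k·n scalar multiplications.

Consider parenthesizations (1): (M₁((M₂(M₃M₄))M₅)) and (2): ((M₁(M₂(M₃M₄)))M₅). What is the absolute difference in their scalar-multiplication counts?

Order (1) = (M₁((M₂(M₃M₄))M₅)): (M₃M₄): 20×34 by 34×5 → 20×5, cost 20·34·5 = 3400; (M₂(M₃M₄)): 27×20 by 20×5 → 27×5, cost 27·20·5 = 2700; cumulative 6100; ((M₂(M₃M₄))M₅): 27×5 by 5×21 → 27×21, cost 27·5·21 = 2835; cumulative 8935; (M₁((M₂(M₃M₄))M₅)): 36×27 by 27×21 → 36×21, cost 36·27·21 = 20412; cumulative 29347. Total 29347.
Order (2) = ((M₁(M₂(M₃M₄)))M₅): (M₃M₄): 20×34 by 34×5 → 20×5, cost 20·34·5 = 3400; (M₂(M₃M₄)): 27×20 by 20×5 → 27×5, cost 27·20·5 = 2700; cumulative 6100; (M₁(M₂(M₃M₄))): 36×27 by 27×5 → 36×5, cost 36·27·5 = 4860; cumulative 10960; ((M₁(M₂(M₃M₄)))M₅): 36×5 by 5×21 → 36×21, cost 36·5·21 = 3780; cumulative 14740. Total 14740.
Difference: |29347 − 14740| = 14607.

14607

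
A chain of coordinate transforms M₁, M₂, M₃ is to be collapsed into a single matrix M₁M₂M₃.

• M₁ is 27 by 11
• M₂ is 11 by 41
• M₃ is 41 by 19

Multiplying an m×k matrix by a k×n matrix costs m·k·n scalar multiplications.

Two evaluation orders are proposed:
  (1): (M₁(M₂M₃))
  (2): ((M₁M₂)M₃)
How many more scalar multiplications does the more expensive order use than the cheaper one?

18998

Order (1) = (M₁(M₂M₃)): (M₂M₃): 11×41 by 41×19 → 11×19, cost 11·41·19 = 8569; (M₁(M₂M₃)): 27×11 by 11×19 → 27×19, cost 27·11·19 = 5643; cumulative 14212. Total 14212.
Order (2) = ((M₁M₂)M₃): (M₁M₂): 27×11 by 11×41 → 27×41, cost 27·11·41 = 12177; ((M₁M₂)M₃): 27×41 by 41×19 → 27×19, cost 27·41·19 = 21033; cumulative 33210. Total 33210.
Difference: |14212 − 33210| = 18998.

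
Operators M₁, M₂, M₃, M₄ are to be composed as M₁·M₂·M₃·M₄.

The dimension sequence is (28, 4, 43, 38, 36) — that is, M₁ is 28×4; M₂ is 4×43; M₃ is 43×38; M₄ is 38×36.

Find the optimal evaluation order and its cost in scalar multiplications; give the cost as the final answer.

16040

Adjacent pairs: M₁M₂ = 28·4·43 = 4816; M₂M₃ = 4·43·38 = 6536; M₃M₄ = 43·38·36 = 58824.
Length 3: M₁..M₃: k=1: 0+6536+28·4·38=10792; k=2: 4816+0+28·43·38=50568 → min 10792 | M₂..M₄: k=2: 0+58824+4·43·36=65016; k=3: 6536+0+4·38·36=12008 → min 12008.
Length 4: M₁..M₄: k=1: 0+12008+28·4·36=16040; k=2: 4816+58824+28·43·36=106984; k=3: 10792+0+28·38·36=49096 → min 16040.
Optimal parenthesization: (M₁·((M₂·M₃)·M₄)) with cost 16040.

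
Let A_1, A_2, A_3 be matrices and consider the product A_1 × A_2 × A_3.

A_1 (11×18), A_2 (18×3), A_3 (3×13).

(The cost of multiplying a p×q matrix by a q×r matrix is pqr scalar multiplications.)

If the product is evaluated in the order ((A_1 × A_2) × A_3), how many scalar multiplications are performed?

1023

(A_1 × A_2): 11×18 by 18×3 → 11×3, cost 11·18·3 = 594
((A_1 × A_2) × A_3): 11×3 by 3×13 → 11×13, cost 11·3·13 = 429; cumulative 1023
Total: 1023 scalar multiplications.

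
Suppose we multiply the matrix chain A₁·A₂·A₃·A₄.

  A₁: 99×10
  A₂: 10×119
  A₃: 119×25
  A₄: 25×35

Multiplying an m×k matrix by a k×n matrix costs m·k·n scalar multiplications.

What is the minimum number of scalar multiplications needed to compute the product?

73150

Adjacent pairs: A₁A₂ = 99·10·119 = 117810; A₂A₃ = 10·119·25 = 29750; A₃A₄ = 119·25·35 = 104125.
Length 3: A₁..A₃: k=1: 0+29750+99·10·25=54500; k=2: 117810+0+99·119·25=412335 → min 54500 | A₂..A₄: k=2: 0+104125+10·119·35=145775; k=3: 29750+0+10·25·35=38500 → min 38500.
Length 4: A₁..A₄: k=1: 0+38500+99·10·35=73150; k=2: 117810+104125+99·119·35=634270; k=3: 54500+0+99·25·35=141125 → min 73150.
Optimal order: (A₁·((A₂·A₃)·A₄)) with cost 73150.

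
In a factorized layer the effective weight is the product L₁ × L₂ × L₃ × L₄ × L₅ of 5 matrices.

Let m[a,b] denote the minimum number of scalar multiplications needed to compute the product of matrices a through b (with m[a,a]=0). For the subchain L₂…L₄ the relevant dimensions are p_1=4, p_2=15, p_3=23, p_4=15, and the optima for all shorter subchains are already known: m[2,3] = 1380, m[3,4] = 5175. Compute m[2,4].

2760

m[2,4] = min over k∈[2,3] of m[2,k]+m[k+1,4]+p_{1}·p_k·p_{4}.
k=2: 0 + 5175 + 4·15·15 = 6075; k=3: 1380 + 0 + 4·23·15 = 2760.
Minimum: 2760 at k=3.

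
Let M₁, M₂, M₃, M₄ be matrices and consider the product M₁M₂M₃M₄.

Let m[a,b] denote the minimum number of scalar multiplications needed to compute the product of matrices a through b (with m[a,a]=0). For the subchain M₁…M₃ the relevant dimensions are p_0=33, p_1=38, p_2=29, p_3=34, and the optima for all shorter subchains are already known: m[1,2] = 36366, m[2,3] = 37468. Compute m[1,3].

68904

m[1,3] = min over k∈[1,2] of m[1,k]+m[k+1,3]+p_{0}·p_k·p_{3}.
k=1: 0 + 37468 + 33·38·34 = 80104; k=2: 36366 + 0 + 33·29·34 = 68904.
Minimum: 68904 at k=2.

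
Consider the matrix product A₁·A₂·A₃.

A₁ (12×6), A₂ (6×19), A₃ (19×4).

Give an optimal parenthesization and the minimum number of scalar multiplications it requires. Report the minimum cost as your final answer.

(A₁·(A₂·A₃)): cost 744.
((A₁·A₂)·A₃): cost 2280.
Optimal: (A₁·(A₂·A₃)) with cost 744.

744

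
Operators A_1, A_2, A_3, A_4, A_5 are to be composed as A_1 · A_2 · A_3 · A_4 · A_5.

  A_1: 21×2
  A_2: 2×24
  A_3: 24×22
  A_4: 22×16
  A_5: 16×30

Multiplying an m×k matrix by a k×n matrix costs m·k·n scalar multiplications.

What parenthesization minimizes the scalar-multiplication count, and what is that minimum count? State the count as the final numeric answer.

Adjacent pairs: A_1A_2 = 21·2·24 = 1008; A_2A_3 = 2·24·22 = 1056; A_3A_4 = 24·22·16 = 8448; A_4A_5 = 22·16·30 = 10560.
Length 3: A_1..A_3: k=1: 0+1056+21·2·22=1980; k=2: 1008+0+21·24·22=12096 → min 1980 | A_2..A_4: k=2: 0+8448+2·24·16=9216; k=3: 1056+0+2·22·16=1760 → min 1760 | A_3..A_5: k=3: 0+10560+24·22·30=26400; k=4: 8448+0+24·16·30=19968 → min 19968.
Length 4: A_1..A_4: k=1: 0+1760+21·2·16=2432; k=2: 1008+8448+21·24·16=17520; k=3: 1980+0+21·22·16=9372 → min 2432 | A_2..A_5: k=2: 0+19968+2·24·30=21408; k=3: 1056+10560+2·22·30=12936; k=4: 1760+0+2·16·30=2720 → min 2720.
Length 5: A_1..A_5: k=1: 0+2720+21·2·30=3980; k=2: 1008+19968+21·24·30=36096; k=3: 1980+10560+21·22·30=26400; k=4: 2432+0+21·16·30=12512 → min 3980.
Optimal parenthesization: (A_1 · (((A_2 · A_3) · A_4) · A_5)) with cost 3980.

3980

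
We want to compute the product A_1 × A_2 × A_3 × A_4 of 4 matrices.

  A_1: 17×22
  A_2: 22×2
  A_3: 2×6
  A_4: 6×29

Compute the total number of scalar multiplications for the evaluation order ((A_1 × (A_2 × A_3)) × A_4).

(A_2 × A_3): 22×2 by 2×6 → 22×6, cost 22·2·6 = 264
(A_1 × (A_2 × A_3)): 17×22 by 22×6 → 17×6, cost 17·22·6 = 2244; cumulative 2508
((A_1 × (A_2 × A_3)) × A_4): 17×6 by 6×29 → 17×29, cost 17·6·29 = 2958; cumulative 5466
Total: 5466 scalar multiplications.

5466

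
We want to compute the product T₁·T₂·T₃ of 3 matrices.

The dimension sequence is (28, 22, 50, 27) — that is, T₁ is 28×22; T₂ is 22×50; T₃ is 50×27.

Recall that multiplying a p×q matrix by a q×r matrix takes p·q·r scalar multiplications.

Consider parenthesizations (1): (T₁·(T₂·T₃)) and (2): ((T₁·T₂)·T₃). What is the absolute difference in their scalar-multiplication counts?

22268

Order (1) = (T₁·(T₂·T₃)): (T₂·T₃): 22×50 by 50×27 → 22×27, cost 22·50·27 = 29700; (T₁·(T₂·T₃)): 28×22 by 22×27 → 28×27, cost 28·22·27 = 16632; cumulative 46332. Total 46332.
Order (2) = ((T₁·T₂)·T₃): (T₁·T₂): 28×22 by 22×50 → 28×50, cost 28·22·50 = 30800; ((T₁·T₂)·T₃): 28×50 by 50×27 → 28×27, cost 28·50·27 = 37800; cumulative 68600. Total 68600.
Difference: |46332 − 68600| = 22268.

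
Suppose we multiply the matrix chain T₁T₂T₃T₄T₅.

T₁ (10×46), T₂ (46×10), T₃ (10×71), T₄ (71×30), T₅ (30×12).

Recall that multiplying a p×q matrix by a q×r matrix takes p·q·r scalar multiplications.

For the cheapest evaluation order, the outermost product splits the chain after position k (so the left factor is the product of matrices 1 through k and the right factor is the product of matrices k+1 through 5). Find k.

Adjacent pairs: T₁T₂ = 10·46·10 = 4600; T₂T₃ = 46·10·71 = 32660; T₃T₄ = 10·71·30 = 21300; T₄T₅ = 71·30·12 = 25560.
Length 3: T₁..T₃: k=1: 0+32660+10·46·71=65320; k=2: 4600+0+10·10·71=11700 → min 11700 | T₂..T₄: k=2: 0+21300+46·10·30=35100; k=3: 32660+0+46·71·30=130640 → min 35100 | T₃..T₅: k=3: 0+25560+10·71·12=34080; k=4: 21300+0+10·30·12=24900 → min 24900.
Length 4: T₁..T₄: k=1: 0+35100+10·46·30=48900; k=2: 4600+21300+10·10·30=28900; k=3: 11700+0+10·71·30=33000 → min 28900 | T₂..T₅: k=2: 0+24900+46·10·12=30420; k=3: 32660+25560+46·71·12=97412; k=4: 35100+0+46·30·12=51660 → min 30420.
Top-level splits: k=1: (T₁..T₁)·(T₂..T₅) → 0+30420+10·46·12 = 35940; k=2: (T₁..T₂)·(T₃..T₅) → 4600+24900+10·10·12 = 30700; k=3: (T₁..T₃)·(T₄..T₅) → 11700+25560+10·71·12 = 45780; k=4: (T₁..T₄)·(T₅..T₅) → 28900+0+10·30·12 = 32500.
Best split is after T₂, i.e. k = 2.

2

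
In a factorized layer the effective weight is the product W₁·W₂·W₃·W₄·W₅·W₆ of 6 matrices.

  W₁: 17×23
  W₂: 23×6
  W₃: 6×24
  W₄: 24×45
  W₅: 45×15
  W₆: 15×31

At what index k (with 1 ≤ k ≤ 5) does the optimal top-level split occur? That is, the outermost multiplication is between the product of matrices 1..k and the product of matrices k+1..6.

Adjacent pairs: W₁W₂ = 17·23·6 = 2346; W₂W₃ = 23·6·24 = 3312; W₃W₄ = 6·24·45 = 6480; W₄W₅ = 24·45·15 = 16200; W₅W₆ = 45·15·31 = 20925.
Length 3: W₁..W₃: k=1: 0+3312+17·23·24=12696; k=2: 2346+0+17·6·24=4794 → min 4794 | W₂..W₄: k=2: 0+6480+23·6·45=12690; k=3: 3312+0+23·24·45=28152 → min 12690 | W₃..W₅: k=3: 0+16200+6·24·15=18360; k=4: 6480+0+6·45·15=10530 → min 10530 | W₄..W₆: k=4: 0+20925+24·45·31=54405; k=5: 16200+0+24·15·31=27360 → min 27360.
Length 4: W₁..W₄: k=1: 0+12690+17·23·45=30285; k=2: 2346+6480+17·6·45=13416; k=3: 4794+0+17·24·45=23154 → min 13416 | W₂..W₅: k=2: 0+10530+23·6·15=12600; k=3: 3312+16200+23·24·15=27792; k=4: 12690+0+23·45·15=28215 → min 12600 | W₃..W₆: k=3: 0+27360+6·24·31=31824; k=4: 6480+20925+6·45·31=35775; k=5: 10530+0+6·15·31=13320 → min 13320.
Length 5: W₁..W₅: k=1: 0+12600+17·23·15=18465; k=2: 2346+10530+17·6·15=14406; k=3: 4794+16200+17·24·15=27114; k=4: 13416+0+17·45·15=24891 → min 14406 | W₂..W₆: k=2: 0+13320+23·6·31=17598; k=3: 3312+27360+23·24·31=47784; k=4: 12690+20925+23·45·31=65700; k=5: 12600+0+23·15·31=23295 → min 17598.
Top-level splits: k=1: (W₁..W₁)·(W₂..W₆) → 0+17598+17·23·31 = 29719; k=2: (W₁..W₂)·(W₃..W₆) → 2346+13320+17·6·31 = 18828; k=3: (W₁..W₃)·(W₄..W₆) → 4794+27360+17·24·31 = 44802; k=4: (W₁..W₄)·(W₅..W₆) → 13416+20925+17·45·31 = 58056; k=5: (W₁..W₅)·(W₆..W₆) → 14406+0+17·15·31 = 22311.
Best split is after W₂, i.e. k = 2.

2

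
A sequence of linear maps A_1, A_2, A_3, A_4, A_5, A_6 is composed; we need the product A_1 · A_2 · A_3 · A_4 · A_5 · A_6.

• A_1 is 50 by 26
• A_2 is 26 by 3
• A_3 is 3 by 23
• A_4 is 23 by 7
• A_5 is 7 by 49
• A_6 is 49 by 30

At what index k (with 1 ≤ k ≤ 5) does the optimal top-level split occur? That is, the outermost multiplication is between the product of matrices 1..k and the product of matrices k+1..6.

2

Adjacent pairs: A_1A_2 = 50·26·3 = 3900; A_2A_3 = 26·3·23 = 1794; A_3A_4 = 3·23·7 = 483; A_4A_5 = 23·7·49 = 7889; A_5A_6 = 7·49·30 = 10290.
Length 3: A_1..A_3: k=1: 0+1794+50·26·23=31694; k=2: 3900+0+50·3·23=7350 → min 7350 | A_2..A_4: k=2: 0+483+26·3·7=1029; k=3: 1794+0+26·23·7=5980 → min 1029 | A_3..A_5: k=3: 0+7889+3·23·49=11270; k=4: 483+0+3·7·49=1512 → min 1512 | A_4..A_6: k=4: 0+10290+23·7·30=15120; k=5: 7889+0+23·49·30=41699 → min 15120.
Length 4: A_1..A_4: k=1: 0+1029+50·26·7=10129; k=2: 3900+483+50·3·7=5433; k=3: 7350+0+50·23·7=15400 → min 5433 | A_2..A_5: k=2: 0+1512+26·3·49=5334; k=3: 1794+7889+26·23·49=38985; k=4: 1029+0+26·7·49=9947 → min 5334 | A_3..A_6: k=3: 0+15120+3·23·30=17190; k=4: 483+10290+3·7·30=11403; k=5: 1512+0+3·49·30=5922 → min 5922.
Length 5: A_1..A_5: k=1: 0+5334+50·26·49=69034; k=2: 3900+1512+50·3·49=12762; k=3: 7350+7889+50·23·49=71589; k=4: 5433+0+50·7·49=22583 → min 12762 | A_2..A_6: k=2: 0+5922+26·3·30=8262; k=3: 1794+15120+26·23·30=34854; k=4: 1029+10290+26·7·30=16779; k=5: 5334+0+26·49·30=43554 → min 8262.
Top-level splits: k=1: (A_1..A_1)·(A_2..A_6) → 0+8262+50·26·30 = 47262; k=2: (A_1..A_2)·(A_3..A_6) → 3900+5922+50·3·30 = 14322; k=3: (A_1..A_3)·(A_4..A_6) → 7350+15120+50·23·30 = 56970; k=4: (A_1..A_4)·(A_5..A_6) → 5433+10290+50·7·30 = 26223; k=5: (A_1..A_5)·(A_6..A_6) → 12762+0+50·49·30 = 86262.
Best split is after A_2, i.e. k = 2.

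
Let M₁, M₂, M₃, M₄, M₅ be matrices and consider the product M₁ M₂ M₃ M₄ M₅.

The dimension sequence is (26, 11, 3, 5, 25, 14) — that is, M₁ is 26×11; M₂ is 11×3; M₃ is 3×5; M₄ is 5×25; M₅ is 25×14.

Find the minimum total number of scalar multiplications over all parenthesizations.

Adjacent pairs: M₁M₂ = 26·11·3 = 858; M₂M₃ = 11·3·5 = 165; M₃M₄ = 3·5·25 = 375; M₄M₅ = 5·25·14 = 1750.
Length 3: M₁..M₃: k=1: 0+165+26·11·5=1595; k=2: 858+0+26·3·5=1248 → min 1248 | M₂..M₄: k=2: 0+375+11·3·25=1200; k=3: 165+0+11·5·25=1540 → min 1200 | M₃..M₅: k=3: 0+1750+3·5·14=1960; k=4: 375+0+3·25·14=1425 → min 1425.
Length 4: M₁..M₄: k=1: 0+1200+26·11·25=8350; k=2: 858+375+26·3·25=3183; k=3: 1248+0+26·5·25=4498 → min 3183 | M₂..M₅: k=2: 0+1425+11·3·14=1887; k=3: 165+1750+11·5·14=2685; k=4: 1200+0+11·25·14=5050 → min 1887.
Length 5: M₁..M₅: k=1: 0+1887+26·11·14=5891; k=2: 858+1425+26·3·14=3375; k=3: 1248+1750+26·5·14=4818; k=4: 3183+0+26·25·14=12283 → min 3375.
Optimal order: ((M₁ M₂) ((M₃ M₄) M₅)) with cost 3375.

3375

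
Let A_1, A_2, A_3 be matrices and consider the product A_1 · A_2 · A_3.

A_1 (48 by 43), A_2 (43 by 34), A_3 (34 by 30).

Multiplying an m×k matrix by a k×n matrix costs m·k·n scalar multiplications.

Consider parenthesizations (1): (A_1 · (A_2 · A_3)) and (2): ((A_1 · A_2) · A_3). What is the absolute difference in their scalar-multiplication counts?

Order (1) = (A_1 · (A_2 · A_3)): (A_2 · A_3): 43×34 by 34×30 → 43×30, cost 43·34·30 = 43860; (A_1 · (A_2 · A_3)): 48×43 by 43×30 → 48×30, cost 48·43·30 = 61920; cumulative 105780. Total 105780.
Order (2) = ((A_1 · A_2) · A_3): (A_1 · A_2): 48×43 by 43×34 → 48×34, cost 48·43·34 = 70176; ((A_1 · A_2) · A_3): 48×34 by 34×30 → 48×30, cost 48·34·30 = 48960; cumulative 119136. Total 119136.
Difference: |105780 − 119136| = 13356.

13356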